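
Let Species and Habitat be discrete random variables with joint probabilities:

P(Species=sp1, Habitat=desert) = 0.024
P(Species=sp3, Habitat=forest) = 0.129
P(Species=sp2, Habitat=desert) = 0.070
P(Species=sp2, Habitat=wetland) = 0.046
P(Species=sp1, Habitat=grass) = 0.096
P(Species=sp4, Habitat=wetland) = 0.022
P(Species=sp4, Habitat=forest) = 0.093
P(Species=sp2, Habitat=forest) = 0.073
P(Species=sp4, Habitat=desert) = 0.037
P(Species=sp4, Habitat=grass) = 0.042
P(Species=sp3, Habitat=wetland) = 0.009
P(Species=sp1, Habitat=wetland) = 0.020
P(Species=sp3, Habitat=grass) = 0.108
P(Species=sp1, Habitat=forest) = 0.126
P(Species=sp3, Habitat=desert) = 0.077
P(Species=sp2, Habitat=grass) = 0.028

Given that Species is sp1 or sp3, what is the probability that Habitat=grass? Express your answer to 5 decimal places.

P(Species=sp1) = 0.126 + 0.096 + 0.020 + 0.024 = 0.266.
P(Species=sp3) = 0.129 + 0.108 + 0.009 + 0.077 = 0.323.
P(Species ∈ {sp1, sp3}) = 0.266 + 0.323 = 0.589; P(Habitat=grass, Species ∈ {sp1, sp3}) = 0.096 + 0.108 = 0.204.
P(Habitat=grass | Species ∈ {sp1, sp3}) = 0.204/0.589 = 0.34635.

0.34635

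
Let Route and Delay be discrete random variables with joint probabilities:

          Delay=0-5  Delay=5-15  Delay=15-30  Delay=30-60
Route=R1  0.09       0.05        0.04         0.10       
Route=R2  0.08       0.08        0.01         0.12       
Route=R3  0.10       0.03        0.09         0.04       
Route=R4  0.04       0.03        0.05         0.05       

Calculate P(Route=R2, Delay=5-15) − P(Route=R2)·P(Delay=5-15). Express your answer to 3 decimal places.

P(Route=R2) = 0.08 + 0.08 + 0.01 + 0.12 = 0.29.
P(Delay=5-15) = 0.05 + 0.08 + 0.03 + 0.03 = 0.19.
P(Route=R2, Delay=5-15) − P(Route=R2)P(Delay=5-15) = 0.08 − 0.29×0.19 = 0.025.

0.025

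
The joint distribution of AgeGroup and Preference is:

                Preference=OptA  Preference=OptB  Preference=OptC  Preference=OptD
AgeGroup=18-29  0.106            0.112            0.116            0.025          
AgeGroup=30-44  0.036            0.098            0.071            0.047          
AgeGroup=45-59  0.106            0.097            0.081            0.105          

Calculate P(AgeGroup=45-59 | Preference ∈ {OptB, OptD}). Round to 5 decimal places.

0.41736

P(Preference=OptB) = 0.112 + 0.098 + 0.097 = 0.307.
P(Preference=OptD) = 0.025 + 0.047 + 0.105 = 0.177.
P(Preference ∈ {OptB, OptD}) = 0.307 + 0.177 = 0.484; P(AgeGroup=45-59, Preference ∈ {OptB, OptD}) = 0.097 + 0.105 = 0.202.
P(AgeGroup=45-59 | Preference ∈ {OptB, OptD}) = 0.202/0.484 = 0.41736.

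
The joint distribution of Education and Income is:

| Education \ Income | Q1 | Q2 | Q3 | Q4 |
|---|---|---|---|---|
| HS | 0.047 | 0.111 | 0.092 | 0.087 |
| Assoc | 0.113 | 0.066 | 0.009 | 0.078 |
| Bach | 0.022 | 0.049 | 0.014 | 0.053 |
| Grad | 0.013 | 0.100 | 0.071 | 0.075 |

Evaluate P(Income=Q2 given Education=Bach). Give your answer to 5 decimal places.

0.35507

P(Education=Bach) = 0.022 + 0.049 + 0.014 + 0.053 = 0.138.
P(Income=Q2 | Education=Bach) = 0.049/0.138 = 0.35507.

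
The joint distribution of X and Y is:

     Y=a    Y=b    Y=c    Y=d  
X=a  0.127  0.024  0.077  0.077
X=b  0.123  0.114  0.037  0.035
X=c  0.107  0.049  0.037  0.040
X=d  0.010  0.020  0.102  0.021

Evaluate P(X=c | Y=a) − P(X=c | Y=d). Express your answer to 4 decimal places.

0.0603

P(Y=a) = 0.127 + 0.123 + 0.107 + 0.010 = 0.367; P(X=c | Y=a) = 0.107/0.367 = 0.29155.
P(Y=d) = 0.077 + 0.035 + 0.040 + 0.021 = 0.173; P(X=c | Y=d) = 0.040/0.173 = 0.23121.
Difference = 0.0603.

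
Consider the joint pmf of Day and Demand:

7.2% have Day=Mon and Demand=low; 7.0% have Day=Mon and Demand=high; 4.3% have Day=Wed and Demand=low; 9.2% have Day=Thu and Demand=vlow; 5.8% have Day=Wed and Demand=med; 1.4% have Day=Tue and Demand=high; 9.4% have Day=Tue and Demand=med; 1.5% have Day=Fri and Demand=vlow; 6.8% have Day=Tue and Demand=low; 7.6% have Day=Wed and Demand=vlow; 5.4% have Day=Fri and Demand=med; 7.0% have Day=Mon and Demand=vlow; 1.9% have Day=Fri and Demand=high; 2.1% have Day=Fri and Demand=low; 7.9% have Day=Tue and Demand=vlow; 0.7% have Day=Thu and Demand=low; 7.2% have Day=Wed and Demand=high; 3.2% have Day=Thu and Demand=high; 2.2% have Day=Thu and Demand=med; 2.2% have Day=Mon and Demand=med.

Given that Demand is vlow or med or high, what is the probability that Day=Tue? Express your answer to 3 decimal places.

P(Demand=vlow) = 0.070 + 0.079 + 0.076 + 0.092 + 0.015 = 0.332.
P(Demand=med) = 0.022 + 0.094 + 0.058 + 0.022 + 0.054 = 0.250.
P(Demand=high) = 0.070 + 0.014 + 0.072 + 0.032 + 0.019 = 0.207.
P(Demand ∈ {vlow, med, high}) = 0.332 + 0.250 + 0.207 = 0.789; P(Day=Tue, Demand ∈ {vlow, med, high}) = 0.079 + 0.094 + 0.014 = 0.187.
P(Day=Tue | Demand ∈ {vlow, med, high}) = 0.187/0.789 = 0.237.

0.237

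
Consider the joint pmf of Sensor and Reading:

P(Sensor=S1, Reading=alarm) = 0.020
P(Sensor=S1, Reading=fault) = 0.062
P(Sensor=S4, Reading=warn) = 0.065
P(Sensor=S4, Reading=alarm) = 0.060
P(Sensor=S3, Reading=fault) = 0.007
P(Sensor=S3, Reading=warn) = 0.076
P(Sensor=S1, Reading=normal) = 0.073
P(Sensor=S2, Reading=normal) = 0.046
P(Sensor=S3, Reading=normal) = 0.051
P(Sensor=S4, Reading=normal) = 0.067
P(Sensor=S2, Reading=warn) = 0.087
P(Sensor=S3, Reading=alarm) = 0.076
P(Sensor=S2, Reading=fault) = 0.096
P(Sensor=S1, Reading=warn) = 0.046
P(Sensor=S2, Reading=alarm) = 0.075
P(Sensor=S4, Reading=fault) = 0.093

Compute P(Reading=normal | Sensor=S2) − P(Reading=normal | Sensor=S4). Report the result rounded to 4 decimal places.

P(Sensor=S2) = 0.046 + 0.087 + 0.075 + 0.096 = 0.304; P(Reading=normal | Sensor=S2) = 0.046/0.304 = 0.15132.
P(Sensor=S4) = 0.067 + 0.065 + 0.060 + 0.093 = 0.285; P(Reading=normal | Sensor=S4) = 0.067/0.285 = 0.23509.
Difference = -0.0838.

-0.0838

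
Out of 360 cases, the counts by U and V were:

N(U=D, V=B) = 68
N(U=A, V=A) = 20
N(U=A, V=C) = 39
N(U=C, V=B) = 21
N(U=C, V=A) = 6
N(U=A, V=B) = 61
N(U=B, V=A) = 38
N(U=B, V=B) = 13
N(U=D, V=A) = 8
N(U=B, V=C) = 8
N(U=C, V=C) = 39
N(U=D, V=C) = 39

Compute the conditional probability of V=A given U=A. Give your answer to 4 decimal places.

Total with U=A: 20 + 61 + 39 = 120.
P(V=A | U=A) = 20/120 = 0.1667.

0.1667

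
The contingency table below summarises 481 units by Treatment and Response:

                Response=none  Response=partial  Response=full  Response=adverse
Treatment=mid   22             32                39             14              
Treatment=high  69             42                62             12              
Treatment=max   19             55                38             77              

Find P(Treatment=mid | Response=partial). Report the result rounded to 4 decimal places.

Total with Response=partial: 32 + 42 + 55 = 129.
P(Treatment=mid | Response=partial) = 32/129 = 0.2481.

0.2481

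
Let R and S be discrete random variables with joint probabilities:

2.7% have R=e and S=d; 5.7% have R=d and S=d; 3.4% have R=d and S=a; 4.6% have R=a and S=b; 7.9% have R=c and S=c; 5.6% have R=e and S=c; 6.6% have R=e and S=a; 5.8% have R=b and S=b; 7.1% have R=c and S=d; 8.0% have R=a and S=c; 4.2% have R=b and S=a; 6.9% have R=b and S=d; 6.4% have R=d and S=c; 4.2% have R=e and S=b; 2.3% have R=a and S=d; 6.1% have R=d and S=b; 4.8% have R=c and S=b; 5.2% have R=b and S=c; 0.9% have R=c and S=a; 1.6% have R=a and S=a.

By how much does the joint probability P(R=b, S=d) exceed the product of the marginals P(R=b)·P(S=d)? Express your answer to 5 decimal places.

0.01441

P(R=b) = 0.042 + 0.058 + 0.052 + 0.069 = 0.221.
P(S=d) = 0.023 + 0.069 + 0.071 + 0.057 + 0.027 = 0.247.
P(R=b, S=d) − P(R=b)P(S=d) = 0.069 − 0.221×0.247 = 0.01441.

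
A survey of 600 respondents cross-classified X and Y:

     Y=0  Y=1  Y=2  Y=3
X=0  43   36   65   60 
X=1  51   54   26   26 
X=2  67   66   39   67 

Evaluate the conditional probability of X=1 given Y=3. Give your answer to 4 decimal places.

0.1699

Total with Y=3: 60 + 26 + 67 = 153.
P(X=1 | Y=3) = 26/153 = 0.1699.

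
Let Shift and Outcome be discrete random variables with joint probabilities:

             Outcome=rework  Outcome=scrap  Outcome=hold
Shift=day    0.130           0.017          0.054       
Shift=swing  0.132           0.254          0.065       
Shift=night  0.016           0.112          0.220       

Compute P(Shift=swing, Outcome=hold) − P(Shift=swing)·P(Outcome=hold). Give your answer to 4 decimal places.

-0.0879

P(Shift=swing) = 0.132 + 0.254 + 0.065 = 0.451.
P(Outcome=hold) = 0.054 + 0.065 + 0.220 = 0.339.
P(Shift=swing, Outcome=hold) − P(Shift=swing)P(Outcome=hold) = 0.065 − 0.451×0.339 = -0.0879.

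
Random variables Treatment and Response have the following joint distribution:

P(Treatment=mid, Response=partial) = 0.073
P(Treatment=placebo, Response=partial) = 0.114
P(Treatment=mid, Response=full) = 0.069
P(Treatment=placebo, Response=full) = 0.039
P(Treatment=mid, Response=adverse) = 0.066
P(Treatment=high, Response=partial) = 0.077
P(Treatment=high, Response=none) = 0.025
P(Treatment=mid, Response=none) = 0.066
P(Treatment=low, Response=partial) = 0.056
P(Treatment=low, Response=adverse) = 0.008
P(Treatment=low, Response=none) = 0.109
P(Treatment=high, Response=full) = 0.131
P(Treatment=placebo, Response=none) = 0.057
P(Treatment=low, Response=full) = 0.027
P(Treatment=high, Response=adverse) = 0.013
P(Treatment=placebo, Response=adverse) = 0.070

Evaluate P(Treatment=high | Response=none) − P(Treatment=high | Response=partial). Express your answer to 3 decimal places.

-0.143

P(Response=none) = 0.057 + 0.109 + 0.066 + 0.025 = 0.257; P(Treatment=high | Response=none) = 0.025/0.257 = 0.0973.
P(Response=partial) = 0.114 + 0.056 + 0.073 + 0.077 = 0.320; P(Treatment=high | Response=partial) = 0.077/0.320 = 0.2406.
Difference = -0.143.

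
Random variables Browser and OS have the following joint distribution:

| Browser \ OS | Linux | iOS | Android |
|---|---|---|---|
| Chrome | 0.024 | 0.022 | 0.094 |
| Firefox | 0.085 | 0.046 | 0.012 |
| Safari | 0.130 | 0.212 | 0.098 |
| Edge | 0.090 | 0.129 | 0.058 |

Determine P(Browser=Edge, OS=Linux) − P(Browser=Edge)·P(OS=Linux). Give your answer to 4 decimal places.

P(Browser=Edge) = 0.090 + 0.129 + 0.058 = 0.277.
P(OS=Linux) = 0.024 + 0.085 + 0.130 + 0.090 = 0.329.
P(Browser=Edge, OS=Linux) − P(Browser=Edge)P(OS=Linux) = 0.090 − 0.277×0.329 = -0.0011.

-0.0011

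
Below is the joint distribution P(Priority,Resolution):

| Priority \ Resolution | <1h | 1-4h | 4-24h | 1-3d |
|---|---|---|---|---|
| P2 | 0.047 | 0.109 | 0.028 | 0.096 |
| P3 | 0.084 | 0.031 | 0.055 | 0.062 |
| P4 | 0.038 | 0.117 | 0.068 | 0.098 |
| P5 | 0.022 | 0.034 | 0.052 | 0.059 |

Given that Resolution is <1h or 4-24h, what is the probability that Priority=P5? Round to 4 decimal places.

P(Resolution=<1h) = 0.047 + 0.084 + 0.038 + 0.022 = 0.191.
P(Resolution=4-24h) = 0.028 + 0.055 + 0.068 + 0.052 = 0.203.
P(Resolution ∈ {<1h, 4-24h}) = 0.191 + 0.203 = 0.394; P(Priority=P5, Resolution ∈ {<1h, 4-24h}) = 0.022 + 0.052 = 0.074.
P(Priority=P5 | Resolution ∈ {<1h, 4-24h}) = 0.074/0.394 = 0.1878.

0.1878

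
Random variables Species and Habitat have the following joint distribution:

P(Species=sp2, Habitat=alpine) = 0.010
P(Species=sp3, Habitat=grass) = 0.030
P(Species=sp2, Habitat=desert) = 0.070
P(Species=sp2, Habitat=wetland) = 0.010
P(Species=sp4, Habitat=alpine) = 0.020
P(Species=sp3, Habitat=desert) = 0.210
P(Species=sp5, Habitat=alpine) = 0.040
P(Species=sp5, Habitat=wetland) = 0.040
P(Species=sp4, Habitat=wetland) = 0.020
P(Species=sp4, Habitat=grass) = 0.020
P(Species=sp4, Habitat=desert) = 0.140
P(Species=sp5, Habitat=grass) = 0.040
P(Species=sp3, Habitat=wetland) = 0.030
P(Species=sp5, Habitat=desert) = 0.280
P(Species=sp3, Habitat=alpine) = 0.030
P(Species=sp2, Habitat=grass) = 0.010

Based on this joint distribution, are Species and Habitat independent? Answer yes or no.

Every cell satisfies P(Species,Habitat) = P(Species)·P(Habitat). For instance P(Species=sp4) = 0.200, P(Habitat=grass) = 0.100, and 0.200×0.100 = 0.020 matches the joint entry. So Species and Habitat are independent.

yes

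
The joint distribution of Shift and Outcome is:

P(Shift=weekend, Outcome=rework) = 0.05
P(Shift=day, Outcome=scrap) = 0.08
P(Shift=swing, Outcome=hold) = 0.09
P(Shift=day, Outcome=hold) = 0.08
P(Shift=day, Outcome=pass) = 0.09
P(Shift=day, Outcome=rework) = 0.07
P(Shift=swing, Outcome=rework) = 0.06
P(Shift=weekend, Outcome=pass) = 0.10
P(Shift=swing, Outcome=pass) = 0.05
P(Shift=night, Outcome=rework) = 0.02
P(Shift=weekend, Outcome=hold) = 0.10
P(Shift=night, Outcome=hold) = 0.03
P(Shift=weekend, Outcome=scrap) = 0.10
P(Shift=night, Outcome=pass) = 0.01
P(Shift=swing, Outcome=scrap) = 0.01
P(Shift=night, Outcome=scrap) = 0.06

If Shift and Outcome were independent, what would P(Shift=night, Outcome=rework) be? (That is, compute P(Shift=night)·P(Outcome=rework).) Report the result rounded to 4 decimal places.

P(Shift=night) = 0.01 + 0.02 + 0.06 + 0.03 = 0.12.
P(Outcome=rework) = 0.07 + 0.06 + 0.02 + 0.05 = 0.20.
Product: 0.12 × 0.20 = 0.0240.

0.0240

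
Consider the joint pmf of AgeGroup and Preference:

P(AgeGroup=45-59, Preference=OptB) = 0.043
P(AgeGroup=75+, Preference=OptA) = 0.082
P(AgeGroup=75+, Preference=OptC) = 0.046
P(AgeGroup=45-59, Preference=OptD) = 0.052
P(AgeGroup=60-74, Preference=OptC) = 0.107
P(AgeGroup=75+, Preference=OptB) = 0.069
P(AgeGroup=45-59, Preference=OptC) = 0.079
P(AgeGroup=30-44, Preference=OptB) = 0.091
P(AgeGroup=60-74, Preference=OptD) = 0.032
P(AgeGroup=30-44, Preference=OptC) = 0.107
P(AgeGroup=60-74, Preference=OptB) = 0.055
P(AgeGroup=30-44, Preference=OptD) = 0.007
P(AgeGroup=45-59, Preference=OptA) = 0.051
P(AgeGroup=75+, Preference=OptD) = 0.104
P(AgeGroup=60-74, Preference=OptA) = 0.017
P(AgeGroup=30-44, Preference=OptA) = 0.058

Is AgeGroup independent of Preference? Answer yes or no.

P(AgeGroup=75+) = 0.301 and P(Preference=OptC) = 0.339, so their product is 0.10204, but P(AgeGroup=75+, Preference=OptC) = 0.046. Since these differ, AgeGroup and Preference are not independent.

no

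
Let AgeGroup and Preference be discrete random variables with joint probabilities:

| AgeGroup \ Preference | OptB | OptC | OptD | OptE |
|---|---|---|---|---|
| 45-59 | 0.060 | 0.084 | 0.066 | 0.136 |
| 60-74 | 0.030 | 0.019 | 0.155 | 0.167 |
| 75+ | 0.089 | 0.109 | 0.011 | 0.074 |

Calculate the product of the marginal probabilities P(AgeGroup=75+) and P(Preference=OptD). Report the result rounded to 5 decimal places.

0.06566

P(AgeGroup=75+) = 0.089 + 0.109 + 0.011 + 0.074 = 0.283.
P(Preference=OptD) = 0.066 + 0.155 + 0.011 = 0.232.
Product: 0.283 × 0.232 = 0.06566.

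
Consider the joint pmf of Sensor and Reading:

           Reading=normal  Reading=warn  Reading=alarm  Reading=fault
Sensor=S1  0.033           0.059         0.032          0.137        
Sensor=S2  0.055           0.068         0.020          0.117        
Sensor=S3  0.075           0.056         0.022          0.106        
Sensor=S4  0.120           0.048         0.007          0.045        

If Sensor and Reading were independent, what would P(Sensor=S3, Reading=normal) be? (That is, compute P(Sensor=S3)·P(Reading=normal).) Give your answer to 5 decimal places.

0.07330

P(Sensor=S3) = 0.075 + 0.056 + 0.022 + 0.106 = 0.259.
P(Reading=normal) = 0.033 + 0.055 + 0.075 + 0.120 = 0.283.
Product: 0.259 × 0.283 = 0.07330.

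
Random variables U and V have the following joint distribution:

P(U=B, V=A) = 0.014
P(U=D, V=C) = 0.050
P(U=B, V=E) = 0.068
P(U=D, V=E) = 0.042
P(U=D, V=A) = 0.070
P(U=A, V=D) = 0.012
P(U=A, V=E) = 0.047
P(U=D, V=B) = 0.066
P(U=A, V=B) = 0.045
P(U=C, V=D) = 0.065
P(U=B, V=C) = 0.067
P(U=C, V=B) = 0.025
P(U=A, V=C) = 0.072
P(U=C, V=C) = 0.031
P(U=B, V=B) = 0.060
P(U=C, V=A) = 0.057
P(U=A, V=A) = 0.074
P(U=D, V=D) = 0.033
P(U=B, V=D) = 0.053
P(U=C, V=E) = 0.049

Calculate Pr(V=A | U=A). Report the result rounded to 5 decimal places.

P(U=A) = 0.074 + 0.045 + 0.072 + 0.012 + 0.047 = 0.250.
P(V=A | U=A) = 0.074/0.250 = 0.29600.

0.29600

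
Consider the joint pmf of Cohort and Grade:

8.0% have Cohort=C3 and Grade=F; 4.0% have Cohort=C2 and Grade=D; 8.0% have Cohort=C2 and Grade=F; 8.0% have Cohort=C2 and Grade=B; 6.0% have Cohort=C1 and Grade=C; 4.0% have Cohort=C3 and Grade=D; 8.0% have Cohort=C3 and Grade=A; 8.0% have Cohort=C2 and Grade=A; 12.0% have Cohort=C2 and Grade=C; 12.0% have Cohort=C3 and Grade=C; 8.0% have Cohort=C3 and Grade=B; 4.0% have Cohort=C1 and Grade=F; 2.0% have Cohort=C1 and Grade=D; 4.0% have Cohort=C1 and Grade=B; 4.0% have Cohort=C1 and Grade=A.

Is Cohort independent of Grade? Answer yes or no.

Every cell satisfies P(Cohort,Grade) = P(Cohort)·P(Grade). For instance P(Cohort=C2) = 0.400, P(Grade=B) = 0.200, and 0.400×0.200 = 0.080 matches the joint entry. So Cohort and Grade are independent.

yes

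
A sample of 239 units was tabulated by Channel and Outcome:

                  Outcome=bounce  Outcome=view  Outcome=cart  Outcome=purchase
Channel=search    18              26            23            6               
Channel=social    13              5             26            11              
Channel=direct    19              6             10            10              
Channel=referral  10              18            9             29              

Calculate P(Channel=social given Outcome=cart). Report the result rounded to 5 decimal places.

Total with Outcome=cart: 23 + 26 + 10 + 9 = 68.
P(Channel=social | Outcome=cart) = 26/68 = 0.38235.

0.38235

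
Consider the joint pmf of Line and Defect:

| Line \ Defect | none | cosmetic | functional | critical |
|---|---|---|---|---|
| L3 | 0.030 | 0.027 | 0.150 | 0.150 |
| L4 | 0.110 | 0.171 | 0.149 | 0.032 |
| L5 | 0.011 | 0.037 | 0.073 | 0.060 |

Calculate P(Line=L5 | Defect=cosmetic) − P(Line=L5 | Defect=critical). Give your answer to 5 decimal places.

P(Defect=cosmetic) = 0.027 + 0.171 + 0.037 = 0.235; P(Line=L5 | Defect=cosmetic) = 0.037/0.235 = 0.157447.
P(Defect=critical) = 0.150 + 0.032 + 0.060 = 0.242; P(Line=L5 | Defect=critical) = 0.060/0.242 = 0.247934.
Difference = -0.09049.

-0.09049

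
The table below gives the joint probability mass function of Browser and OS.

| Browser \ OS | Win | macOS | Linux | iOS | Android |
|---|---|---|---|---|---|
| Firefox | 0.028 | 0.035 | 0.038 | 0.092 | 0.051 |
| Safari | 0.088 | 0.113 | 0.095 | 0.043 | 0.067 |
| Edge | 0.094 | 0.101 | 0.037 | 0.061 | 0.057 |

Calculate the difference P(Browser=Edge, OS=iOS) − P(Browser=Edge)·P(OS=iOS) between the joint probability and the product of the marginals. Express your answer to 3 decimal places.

-0.008

P(Browser=Edge) = 0.094 + 0.101 + 0.037 + 0.061 + 0.057 = 0.350.
P(OS=iOS) = 0.092 + 0.043 + 0.061 = 0.196.
P(Browser=Edge, OS=iOS) − P(Browser=Edge)P(OS=iOS) = 0.061 − 0.350×0.196 = -0.008.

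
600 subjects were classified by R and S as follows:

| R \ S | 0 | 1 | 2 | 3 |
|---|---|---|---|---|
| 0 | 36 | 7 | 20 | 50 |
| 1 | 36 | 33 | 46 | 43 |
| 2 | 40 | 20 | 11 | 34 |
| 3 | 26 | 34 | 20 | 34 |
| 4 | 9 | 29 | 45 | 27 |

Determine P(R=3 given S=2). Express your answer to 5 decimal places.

0.14085

Total with S=2: 20 + 46 + 11 + 20 + 45 = 142.
P(R=3 | S=2) = 20/142 = 0.14085.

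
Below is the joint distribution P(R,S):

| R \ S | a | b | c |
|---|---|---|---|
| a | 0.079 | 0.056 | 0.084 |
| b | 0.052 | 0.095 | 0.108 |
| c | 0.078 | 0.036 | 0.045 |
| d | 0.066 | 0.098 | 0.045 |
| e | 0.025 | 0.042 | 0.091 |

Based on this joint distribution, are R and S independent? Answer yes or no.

P(R=d) = 0.209 and P(S=c) = 0.373, so their product is 0.07796, but P(R=d, S=c) = 0.045. Since these differ, R and S are not independent.

no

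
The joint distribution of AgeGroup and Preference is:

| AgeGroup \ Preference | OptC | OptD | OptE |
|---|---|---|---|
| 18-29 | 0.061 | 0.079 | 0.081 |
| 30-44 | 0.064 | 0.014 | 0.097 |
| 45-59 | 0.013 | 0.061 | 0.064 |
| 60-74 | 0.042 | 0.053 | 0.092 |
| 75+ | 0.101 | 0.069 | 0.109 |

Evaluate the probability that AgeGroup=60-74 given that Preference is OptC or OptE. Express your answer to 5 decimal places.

P(Preference=OptC) = 0.061 + 0.064 + 0.013 + 0.042 + 0.101 = 0.281.
P(Preference=OptE) = 0.081 + 0.097 + 0.064 + 0.092 + 0.109 = 0.443.
P(Preference ∈ {OptC, OptE}) = 0.281 + 0.443 = 0.724; P(AgeGroup=60-74, Preference ∈ {OptC, OptE}) = 0.042 + 0.092 = 0.134.
P(AgeGroup=60-74 | Preference ∈ {OptC, OptE}) = 0.134/0.724 = 0.18508.

0.18508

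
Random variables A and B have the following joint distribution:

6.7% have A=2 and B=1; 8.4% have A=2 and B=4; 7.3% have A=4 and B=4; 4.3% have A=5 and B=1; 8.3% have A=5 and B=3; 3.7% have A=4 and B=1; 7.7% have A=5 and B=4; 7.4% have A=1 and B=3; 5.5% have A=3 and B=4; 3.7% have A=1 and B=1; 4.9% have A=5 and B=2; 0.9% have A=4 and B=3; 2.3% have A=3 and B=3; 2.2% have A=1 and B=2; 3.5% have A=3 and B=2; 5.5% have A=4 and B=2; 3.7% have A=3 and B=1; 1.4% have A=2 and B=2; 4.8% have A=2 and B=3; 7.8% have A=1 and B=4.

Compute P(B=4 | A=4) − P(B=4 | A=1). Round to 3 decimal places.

0.050

P(A=4) = 0.037 + 0.055 + 0.009 + 0.073 = 0.174; P(B=4 | A=4) = 0.073/0.174 = 0.4195.
P(A=1) = 0.037 + 0.022 + 0.074 + 0.078 = 0.211; P(B=4 | A=1) = 0.078/0.211 = 0.3697.
Difference = 0.050.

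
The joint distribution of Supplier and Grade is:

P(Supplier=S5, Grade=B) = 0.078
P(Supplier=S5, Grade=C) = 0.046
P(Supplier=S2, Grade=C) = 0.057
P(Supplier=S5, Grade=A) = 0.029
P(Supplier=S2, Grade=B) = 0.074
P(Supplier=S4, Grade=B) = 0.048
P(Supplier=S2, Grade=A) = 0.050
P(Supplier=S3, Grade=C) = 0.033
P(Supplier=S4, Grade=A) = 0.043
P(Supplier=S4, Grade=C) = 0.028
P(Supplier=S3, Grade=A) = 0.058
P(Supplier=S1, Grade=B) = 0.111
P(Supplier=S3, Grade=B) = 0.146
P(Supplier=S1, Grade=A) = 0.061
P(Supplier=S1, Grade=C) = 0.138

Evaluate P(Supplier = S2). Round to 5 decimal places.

P(Supplier=S2) = 0.050 + 0.074 + 0.057 = 0.181.

0.18100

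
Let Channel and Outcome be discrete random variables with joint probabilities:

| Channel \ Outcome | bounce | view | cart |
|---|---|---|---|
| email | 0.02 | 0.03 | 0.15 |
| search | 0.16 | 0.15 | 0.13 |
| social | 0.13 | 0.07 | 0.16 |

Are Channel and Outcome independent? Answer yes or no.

no

P(Channel=search) = 0.44 and P(Outcome=cart) = 0.44, so their product is 0.1936, but P(Channel=search, Outcome=cart) = 0.13. Since these differ, Channel and Outcome are not independent.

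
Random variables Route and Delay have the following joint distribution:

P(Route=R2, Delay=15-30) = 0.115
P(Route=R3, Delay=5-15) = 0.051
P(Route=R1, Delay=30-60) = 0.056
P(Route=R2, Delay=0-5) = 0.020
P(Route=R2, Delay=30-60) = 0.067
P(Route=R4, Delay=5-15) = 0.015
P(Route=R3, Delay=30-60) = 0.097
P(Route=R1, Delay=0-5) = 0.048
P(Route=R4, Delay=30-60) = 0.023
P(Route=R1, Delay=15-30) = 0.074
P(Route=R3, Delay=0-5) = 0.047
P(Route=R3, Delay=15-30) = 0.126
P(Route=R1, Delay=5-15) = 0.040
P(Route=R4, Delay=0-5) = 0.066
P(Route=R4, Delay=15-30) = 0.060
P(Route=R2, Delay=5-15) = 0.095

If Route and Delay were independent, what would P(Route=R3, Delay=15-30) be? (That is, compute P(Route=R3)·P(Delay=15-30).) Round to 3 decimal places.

P(Route=R3) = 0.047 + 0.051 + 0.126 + 0.097 = 0.321.
P(Delay=15-30) = 0.074 + 0.115 + 0.126 + 0.060 = 0.375.
Product: 0.321 × 0.375 = 0.120.

0.120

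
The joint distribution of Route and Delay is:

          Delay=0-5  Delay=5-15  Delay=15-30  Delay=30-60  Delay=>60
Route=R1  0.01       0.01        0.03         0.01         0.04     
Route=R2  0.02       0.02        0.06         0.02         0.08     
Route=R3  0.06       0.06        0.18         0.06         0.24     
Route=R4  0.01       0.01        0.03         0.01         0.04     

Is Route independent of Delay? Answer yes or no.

yes

Every cell satisfies P(Route,Delay) = P(Route)·P(Delay). For instance P(Route=R2) = 0.20, P(Delay=0-5) = 0.10, and 0.20×0.10 = 0.02 matches the joint entry. So Route and Delay are independent.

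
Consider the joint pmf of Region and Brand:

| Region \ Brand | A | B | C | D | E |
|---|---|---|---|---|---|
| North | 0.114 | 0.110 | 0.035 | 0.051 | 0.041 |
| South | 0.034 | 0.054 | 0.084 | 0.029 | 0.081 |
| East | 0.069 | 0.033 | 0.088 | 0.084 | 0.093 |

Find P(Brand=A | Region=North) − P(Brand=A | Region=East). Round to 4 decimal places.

P(Region=North) = 0.114 + 0.110 + 0.035 + 0.051 + 0.041 = 0.351; P(Brand=A | Region=North) = 0.114/0.351 = 0.32479.
P(Region=East) = 0.069 + 0.033 + 0.088 + 0.084 + 0.093 = 0.367; P(Brand=A | Region=East) = 0.069/0.367 = 0.18801.
Difference = 0.1368.

0.1368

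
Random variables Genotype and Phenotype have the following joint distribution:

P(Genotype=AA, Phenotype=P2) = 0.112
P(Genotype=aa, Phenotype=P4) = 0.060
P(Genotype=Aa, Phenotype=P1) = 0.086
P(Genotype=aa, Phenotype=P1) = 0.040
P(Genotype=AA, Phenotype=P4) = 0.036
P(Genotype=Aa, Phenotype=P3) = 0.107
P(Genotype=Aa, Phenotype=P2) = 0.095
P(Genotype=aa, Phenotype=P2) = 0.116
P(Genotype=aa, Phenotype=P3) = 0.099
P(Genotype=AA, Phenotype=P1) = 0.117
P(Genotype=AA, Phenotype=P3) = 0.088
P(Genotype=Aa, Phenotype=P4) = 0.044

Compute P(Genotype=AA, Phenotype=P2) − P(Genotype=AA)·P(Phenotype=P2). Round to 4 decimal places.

-0.0020

P(Genotype=AA) = 0.117 + 0.112 + 0.088 + 0.036 = 0.353.
P(Phenotype=P2) = 0.112 + 0.095 + 0.116 = 0.323.
P(Genotype=AA, Phenotype=P2) − P(Genotype=AA)P(Phenotype=P2) = 0.112 − 0.353×0.323 = -0.0020.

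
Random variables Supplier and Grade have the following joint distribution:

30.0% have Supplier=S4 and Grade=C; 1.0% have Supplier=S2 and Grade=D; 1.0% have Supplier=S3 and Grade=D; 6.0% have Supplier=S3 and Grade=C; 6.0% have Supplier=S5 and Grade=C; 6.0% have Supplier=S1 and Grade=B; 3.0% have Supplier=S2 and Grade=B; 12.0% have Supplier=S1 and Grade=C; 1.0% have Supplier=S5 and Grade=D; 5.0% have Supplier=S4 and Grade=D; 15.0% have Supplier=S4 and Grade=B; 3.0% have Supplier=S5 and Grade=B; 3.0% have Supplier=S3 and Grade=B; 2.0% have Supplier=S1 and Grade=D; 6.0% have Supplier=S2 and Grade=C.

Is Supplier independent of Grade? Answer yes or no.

yes

Every cell satisfies P(Supplier,Grade) = P(Supplier)·P(Grade). For instance P(Supplier=S5) = 0.100, P(Grade=C) = 0.600, and 0.100×0.600 = 0.060 matches the joint entry. So Supplier and Grade are independent.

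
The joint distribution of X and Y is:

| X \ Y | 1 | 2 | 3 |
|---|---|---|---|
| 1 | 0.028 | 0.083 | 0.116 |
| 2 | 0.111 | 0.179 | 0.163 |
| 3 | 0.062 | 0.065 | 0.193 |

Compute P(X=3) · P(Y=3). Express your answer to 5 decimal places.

P(X=3) = 0.062 + 0.065 + 0.193 = 0.320.
P(Y=3) = 0.116 + 0.163 + 0.193 = 0.472.
Product: 0.320 × 0.472 = 0.15104.

0.15104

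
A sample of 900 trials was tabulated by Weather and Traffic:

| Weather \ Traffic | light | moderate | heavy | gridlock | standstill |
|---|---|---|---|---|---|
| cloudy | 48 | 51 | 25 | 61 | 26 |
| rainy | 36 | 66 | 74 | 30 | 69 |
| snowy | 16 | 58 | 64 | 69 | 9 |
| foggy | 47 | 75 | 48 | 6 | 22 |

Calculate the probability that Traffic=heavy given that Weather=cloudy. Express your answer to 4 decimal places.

0.1185

Total with Weather=cloudy: 48 + 51 + 25 + 61 + 26 = 211.
P(Traffic=heavy | Weather=cloudy) = 25/211 = 0.1185.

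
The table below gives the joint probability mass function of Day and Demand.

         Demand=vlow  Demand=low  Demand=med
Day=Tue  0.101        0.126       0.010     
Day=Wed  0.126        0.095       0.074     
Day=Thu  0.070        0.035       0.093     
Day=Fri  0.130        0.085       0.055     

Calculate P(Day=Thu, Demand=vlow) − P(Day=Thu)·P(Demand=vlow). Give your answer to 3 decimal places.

-0.015

P(Day=Thu) = 0.070 + 0.035 + 0.093 = 0.198.
P(Demand=vlow) = 0.101 + 0.126 + 0.070 + 0.130 = 0.427.
P(Day=Thu, Demand=vlow) − P(Day=Thu)P(Demand=vlow) = 0.070 − 0.198×0.427 = -0.015.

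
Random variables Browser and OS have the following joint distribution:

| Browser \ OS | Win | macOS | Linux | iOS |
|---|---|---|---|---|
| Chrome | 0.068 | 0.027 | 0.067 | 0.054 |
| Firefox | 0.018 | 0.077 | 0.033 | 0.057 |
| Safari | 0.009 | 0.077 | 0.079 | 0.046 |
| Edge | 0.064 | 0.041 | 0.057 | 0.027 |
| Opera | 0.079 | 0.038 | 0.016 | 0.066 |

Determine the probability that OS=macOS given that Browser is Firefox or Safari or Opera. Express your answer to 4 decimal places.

0.3227

P(Browser=Firefox) = 0.018 + 0.077 + 0.033 + 0.057 = 0.185.
P(Browser=Safari) = 0.009 + 0.077 + 0.079 + 0.046 = 0.211.
P(Browser=Opera) = 0.079 + 0.038 + 0.016 + 0.066 = 0.199.
P(Browser ∈ {Firefox, Safari, Opera}) = 0.185 + 0.211 + 0.199 = 0.595; P(OS=macOS, Browser ∈ {Firefox, Safari, Opera}) = 0.077 + 0.077 + 0.038 = 0.192.
P(OS=macOS | Browser ∈ {Firefox, Safari, Opera}) = 0.192/0.595 = 0.3227.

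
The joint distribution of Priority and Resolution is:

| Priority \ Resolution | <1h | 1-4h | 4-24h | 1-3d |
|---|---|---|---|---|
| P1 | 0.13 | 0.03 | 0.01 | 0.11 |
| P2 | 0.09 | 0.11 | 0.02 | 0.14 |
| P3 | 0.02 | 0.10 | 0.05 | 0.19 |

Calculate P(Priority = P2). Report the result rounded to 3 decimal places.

0.360

P(Priority=P2) = 0.09 + 0.11 + 0.02 + 0.14 = 0.36.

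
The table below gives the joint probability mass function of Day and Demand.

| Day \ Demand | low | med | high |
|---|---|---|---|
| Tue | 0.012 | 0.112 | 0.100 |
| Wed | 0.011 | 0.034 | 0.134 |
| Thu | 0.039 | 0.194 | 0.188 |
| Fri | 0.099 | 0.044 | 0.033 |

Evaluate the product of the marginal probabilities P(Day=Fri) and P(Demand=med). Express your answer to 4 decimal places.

0.0676

P(Day=Fri) = 0.099 + 0.044 + 0.033 = 0.176.
P(Demand=med) = 0.112 + 0.034 + 0.194 + 0.044 = 0.384.
Product: 0.176 × 0.384 = 0.0676.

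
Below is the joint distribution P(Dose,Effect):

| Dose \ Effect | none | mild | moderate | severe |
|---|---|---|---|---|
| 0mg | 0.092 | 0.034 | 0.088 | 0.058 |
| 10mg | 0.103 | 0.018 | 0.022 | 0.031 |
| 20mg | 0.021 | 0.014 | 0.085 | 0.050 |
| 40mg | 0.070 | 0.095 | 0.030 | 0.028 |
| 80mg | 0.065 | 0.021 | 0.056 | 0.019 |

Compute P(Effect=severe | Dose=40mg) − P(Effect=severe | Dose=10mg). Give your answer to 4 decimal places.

-0.0526

P(Dose=40mg) = 0.070 + 0.095 + 0.030 + 0.028 = 0.223; P(Effect=severe | Dose=40mg) = 0.028/0.223 = 0.12556.
P(Dose=10mg) = 0.103 + 0.018 + 0.022 + 0.031 = 0.174; P(Effect=severe | Dose=10mg) = 0.031/0.174 = 0.17816.
Difference = -0.0526.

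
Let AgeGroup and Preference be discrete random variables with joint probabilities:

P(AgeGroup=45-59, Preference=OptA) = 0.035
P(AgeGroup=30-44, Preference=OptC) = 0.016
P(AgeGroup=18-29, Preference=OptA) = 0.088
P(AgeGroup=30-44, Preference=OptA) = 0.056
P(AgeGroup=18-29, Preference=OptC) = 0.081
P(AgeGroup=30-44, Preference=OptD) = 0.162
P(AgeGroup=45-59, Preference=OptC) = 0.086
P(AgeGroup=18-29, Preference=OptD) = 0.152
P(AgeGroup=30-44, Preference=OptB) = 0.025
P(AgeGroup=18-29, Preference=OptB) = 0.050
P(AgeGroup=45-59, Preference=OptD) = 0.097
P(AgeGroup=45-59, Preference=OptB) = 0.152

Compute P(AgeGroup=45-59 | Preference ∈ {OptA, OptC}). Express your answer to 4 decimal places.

P(Preference=OptA) = 0.088 + 0.056 + 0.035 = 0.179.
P(Preference=OptC) = 0.081 + 0.016 + 0.086 = 0.183.
P(Preference ∈ {OptA, OptC}) = 0.179 + 0.183 = 0.362; P(AgeGroup=45-59, Preference ∈ {OptA, OptC}) = 0.035 + 0.086 = 0.121.
P(AgeGroup=45-59 | Preference ∈ {OptA, OptC}) = 0.121/0.362 = 0.3343.

0.3343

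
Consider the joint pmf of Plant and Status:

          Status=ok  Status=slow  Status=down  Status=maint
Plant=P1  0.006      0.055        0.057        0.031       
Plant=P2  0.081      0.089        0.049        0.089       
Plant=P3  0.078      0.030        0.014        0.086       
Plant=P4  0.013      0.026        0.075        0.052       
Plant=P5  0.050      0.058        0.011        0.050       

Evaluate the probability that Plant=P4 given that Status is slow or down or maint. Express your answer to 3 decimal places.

P(Status=slow) = 0.055 + 0.089 + 0.030 + 0.026 + 0.058 = 0.258.
P(Status=down) = 0.057 + 0.049 + 0.014 + 0.075 + 0.011 = 0.206.
P(Status=maint) = 0.031 + 0.089 + 0.086 + 0.052 + 0.050 = 0.308.
P(Status ∈ {slow, down, maint}) = 0.258 + 0.206 + 0.308 = 0.772; P(Plant=P4, Status ∈ {slow, down, maint}) = 0.026 + 0.075 + 0.052 = 0.153.
P(Plant=P4 | Status ∈ {slow, down, maint}) = 0.153/0.772 = 0.198.

0.198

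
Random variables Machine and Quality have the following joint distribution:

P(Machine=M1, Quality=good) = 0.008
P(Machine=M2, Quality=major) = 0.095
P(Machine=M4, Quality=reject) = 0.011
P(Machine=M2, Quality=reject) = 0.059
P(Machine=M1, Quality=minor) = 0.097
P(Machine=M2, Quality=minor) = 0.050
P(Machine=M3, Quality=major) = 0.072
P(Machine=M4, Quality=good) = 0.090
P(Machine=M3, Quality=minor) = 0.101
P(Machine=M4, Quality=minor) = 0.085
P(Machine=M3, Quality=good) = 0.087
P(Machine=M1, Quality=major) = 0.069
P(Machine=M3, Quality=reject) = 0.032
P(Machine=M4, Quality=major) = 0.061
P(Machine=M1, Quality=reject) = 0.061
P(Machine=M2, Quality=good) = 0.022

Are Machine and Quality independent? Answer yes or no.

P(Machine=M1) = 0.235 and P(Quality=good) = 0.207, so their product is 0.04865, but P(Machine=M1, Quality=good) = 0.008. Since these differ, Machine and Quality are not independent.

no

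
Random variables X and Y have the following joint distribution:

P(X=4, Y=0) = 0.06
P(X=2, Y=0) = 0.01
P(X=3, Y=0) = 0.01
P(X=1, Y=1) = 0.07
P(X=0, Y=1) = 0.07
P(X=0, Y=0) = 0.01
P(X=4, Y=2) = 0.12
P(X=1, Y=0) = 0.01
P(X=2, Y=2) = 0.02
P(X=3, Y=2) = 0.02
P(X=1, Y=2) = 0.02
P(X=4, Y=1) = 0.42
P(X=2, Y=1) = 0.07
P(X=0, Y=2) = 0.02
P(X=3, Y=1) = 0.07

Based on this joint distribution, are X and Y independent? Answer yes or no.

yes

Every cell satisfies P(X,Y) = P(X)·P(Y). For instance P(X=1) = 0.10, P(Y=2) = 0.20, and 0.10×0.20 = 0.02 matches the joint entry. So X and Y are independent.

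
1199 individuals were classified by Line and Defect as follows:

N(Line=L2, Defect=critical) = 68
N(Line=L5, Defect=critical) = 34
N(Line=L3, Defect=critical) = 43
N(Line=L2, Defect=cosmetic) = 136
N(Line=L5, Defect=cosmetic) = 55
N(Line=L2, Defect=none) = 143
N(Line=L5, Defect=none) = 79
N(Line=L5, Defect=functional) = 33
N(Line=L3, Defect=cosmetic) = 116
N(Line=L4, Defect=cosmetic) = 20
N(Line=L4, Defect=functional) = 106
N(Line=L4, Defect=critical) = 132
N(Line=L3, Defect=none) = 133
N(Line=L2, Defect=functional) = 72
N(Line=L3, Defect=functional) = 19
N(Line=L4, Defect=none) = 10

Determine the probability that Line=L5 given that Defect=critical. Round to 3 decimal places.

Total with Defect=critical: 68 + 43 + 132 + 34 = 277.
P(Line=L5 | Defect=critical) = 34/277 = 0.123.

0.123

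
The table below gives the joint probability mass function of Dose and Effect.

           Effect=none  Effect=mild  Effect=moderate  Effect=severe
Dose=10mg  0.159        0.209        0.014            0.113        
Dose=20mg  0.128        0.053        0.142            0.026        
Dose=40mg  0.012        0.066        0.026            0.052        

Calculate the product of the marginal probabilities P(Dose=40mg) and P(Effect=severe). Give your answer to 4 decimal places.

P(Dose=40mg) = 0.012 + 0.066 + 0.026 + 0.052 = 0.156.
P(Effect=severe) = 0.113 + 0.026 + 0.052 = 0.191.
Product: 0.156 × 0.191 = 0.0298.

0.0298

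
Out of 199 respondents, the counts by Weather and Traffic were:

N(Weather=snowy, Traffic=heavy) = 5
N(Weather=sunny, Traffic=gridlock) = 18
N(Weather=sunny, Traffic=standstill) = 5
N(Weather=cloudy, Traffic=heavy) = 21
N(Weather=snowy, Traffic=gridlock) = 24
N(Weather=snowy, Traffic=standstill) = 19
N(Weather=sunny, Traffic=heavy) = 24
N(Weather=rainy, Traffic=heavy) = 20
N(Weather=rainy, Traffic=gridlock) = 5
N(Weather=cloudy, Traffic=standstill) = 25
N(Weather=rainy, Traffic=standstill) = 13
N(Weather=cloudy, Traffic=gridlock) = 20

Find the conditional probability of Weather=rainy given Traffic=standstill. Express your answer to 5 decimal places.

0.20968

Total with Traffic=standstill: 5 + 25 + 13 + 19 = 62.
P(Weather=rainy | Traffic=standstill) = 13/62 = 0.20968.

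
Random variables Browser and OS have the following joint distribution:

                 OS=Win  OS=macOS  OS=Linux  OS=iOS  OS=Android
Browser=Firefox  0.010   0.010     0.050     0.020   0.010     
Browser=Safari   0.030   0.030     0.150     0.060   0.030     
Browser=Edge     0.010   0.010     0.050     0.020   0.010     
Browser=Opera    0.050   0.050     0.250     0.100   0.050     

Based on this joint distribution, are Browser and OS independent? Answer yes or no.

Every cell satisfies P(Browser,OS) = P(Browser)·P(OS). For instance P(Browser=Opera) = 0.500, P(OS=Linux) = 0.500, and 0.500×0.500 = 0.250 matches the joint entry. So Browser and OS are independent.

yes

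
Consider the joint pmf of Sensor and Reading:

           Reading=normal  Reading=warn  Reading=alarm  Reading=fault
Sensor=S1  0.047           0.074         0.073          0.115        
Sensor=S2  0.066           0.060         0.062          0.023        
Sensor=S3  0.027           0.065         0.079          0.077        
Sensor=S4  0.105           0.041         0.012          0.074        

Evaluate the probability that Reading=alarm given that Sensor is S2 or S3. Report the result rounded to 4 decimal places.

P(Sensor=S2) = 0.066 + 0.060 + 0.062 + 0.023 = 0.211.
P(Sensor=S3) = 0.027 + 0.065 + 0.079 + 0.077 = 0.248.
P(Sensor ∈ {S2, S3}) = 0.211 + 0.248 = 0.459; P(Reading=alarm, Sensor ∈ {S2, S3}) = 0.062 + 0.079 = 0.141.
P(Reading=alarm | Sensor ∈ {S2, S3}) = 0.141/0.459 = 0.3072.

0.3072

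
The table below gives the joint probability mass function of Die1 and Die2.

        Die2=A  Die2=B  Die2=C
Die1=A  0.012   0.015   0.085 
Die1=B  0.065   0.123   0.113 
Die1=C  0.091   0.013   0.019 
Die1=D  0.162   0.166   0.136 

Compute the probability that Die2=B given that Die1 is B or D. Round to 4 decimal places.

0.3778

P(Die1=B) = 0.065 + 0.123 + 0.113 = 0.301.
P(Die1=D) = 0.162 + 0.166 + 0.136 = 0.464.
P(Die1 ∈ {B, D}) = 0.301 + 0.464 = 0.765; P(Die2=B, Die1 ∈ {B, D}) = 0.123 + 0.166 = 0.289.
P(Die2=B | Die1 ∈ {B, D}) = 0.289/0.765 = 0.3778.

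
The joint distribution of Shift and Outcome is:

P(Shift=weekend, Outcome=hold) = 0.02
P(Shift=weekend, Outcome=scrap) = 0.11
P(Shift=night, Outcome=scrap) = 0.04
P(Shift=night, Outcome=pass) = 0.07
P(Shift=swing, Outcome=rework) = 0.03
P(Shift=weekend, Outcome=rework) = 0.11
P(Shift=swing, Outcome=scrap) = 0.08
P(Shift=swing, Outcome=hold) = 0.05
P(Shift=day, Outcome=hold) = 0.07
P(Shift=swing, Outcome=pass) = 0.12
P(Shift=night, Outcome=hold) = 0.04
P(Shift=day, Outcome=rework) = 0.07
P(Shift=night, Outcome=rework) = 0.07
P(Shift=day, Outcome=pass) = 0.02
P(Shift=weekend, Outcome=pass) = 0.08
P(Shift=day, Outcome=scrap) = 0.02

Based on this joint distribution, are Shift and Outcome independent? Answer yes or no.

P(Shift=swing) = 0.28 and P(Outcome=rework) = 0.28, so their product is 0.0784, but P(Shift=swing, Outcome=rework) = 0.03. Since these differ, Shift and Outcome are not independent.

no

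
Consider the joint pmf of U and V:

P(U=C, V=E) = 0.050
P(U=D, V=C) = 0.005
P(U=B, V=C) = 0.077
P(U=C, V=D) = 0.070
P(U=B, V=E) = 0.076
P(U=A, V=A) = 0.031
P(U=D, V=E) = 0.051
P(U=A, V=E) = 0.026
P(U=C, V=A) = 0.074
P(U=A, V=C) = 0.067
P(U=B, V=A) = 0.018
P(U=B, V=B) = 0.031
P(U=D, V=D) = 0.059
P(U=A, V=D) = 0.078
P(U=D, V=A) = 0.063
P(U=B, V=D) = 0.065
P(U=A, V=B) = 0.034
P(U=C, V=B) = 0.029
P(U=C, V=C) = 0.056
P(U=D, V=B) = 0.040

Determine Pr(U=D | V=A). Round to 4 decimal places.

0.3387

P(V=A) = 0.031 + 0.018 + 0.074 + 0.063 = 0.186.
P(U=D | V=A) = 0.063/0.186 = 0.3387.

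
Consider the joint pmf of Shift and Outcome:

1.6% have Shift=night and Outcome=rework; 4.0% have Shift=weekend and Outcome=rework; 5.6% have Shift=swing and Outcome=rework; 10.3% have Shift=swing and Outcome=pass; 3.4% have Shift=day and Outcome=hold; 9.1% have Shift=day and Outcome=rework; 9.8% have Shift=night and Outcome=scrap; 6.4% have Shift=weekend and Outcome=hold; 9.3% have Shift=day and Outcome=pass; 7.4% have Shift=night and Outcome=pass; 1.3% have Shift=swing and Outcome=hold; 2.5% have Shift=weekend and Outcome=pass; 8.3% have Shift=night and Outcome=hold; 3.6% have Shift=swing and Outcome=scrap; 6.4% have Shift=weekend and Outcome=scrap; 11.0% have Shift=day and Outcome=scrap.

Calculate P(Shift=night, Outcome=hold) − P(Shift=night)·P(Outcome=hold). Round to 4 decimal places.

0.0304

P(Shift=night) = 0.074 + 0.016 + 0.098 + 0.083 = 0.271.
P(Outcome=hold) = 0.034 + 0.013 + 0.083 + 0.064 = 0.194.
P(Shift=night, Outcome=hold) − P(Shift=night)P(Outcome=hold) = 0.083 − 0.271×0.194 = 0.0304.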